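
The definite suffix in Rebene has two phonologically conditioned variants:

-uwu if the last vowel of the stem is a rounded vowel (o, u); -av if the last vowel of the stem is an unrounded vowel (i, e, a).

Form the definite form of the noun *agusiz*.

agusizav

*agusiz*: last vowel = /i/, an unrounded vowel → -av → *agusizav*.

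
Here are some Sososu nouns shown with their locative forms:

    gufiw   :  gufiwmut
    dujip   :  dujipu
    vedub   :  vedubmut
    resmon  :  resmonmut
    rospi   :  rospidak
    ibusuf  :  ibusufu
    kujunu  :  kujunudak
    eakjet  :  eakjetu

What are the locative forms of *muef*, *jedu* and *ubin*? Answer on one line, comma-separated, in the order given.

muefu, jedudak, ubinmut

The pattern is voicing of the final sound: -u when the stem ends in a voiceless consonant (*dujip*, *ibusuf*, *eakjet*); -mut when the stem ends in a voiced consonant (*gufiw*, *vedub*, *resmon*); -dak when the stem ends in a vowel (*rospi*, *kujunu*).
The final sound of *muef* is /f/, which is a voiceless consonant, so the suffix is -u, giving *muefu*.
The final sound of *jedu* is /u/, which is a vowel, so the suffix is -dak, giving *jedudak*.
The final sound of *ubin* is /n/, which is a voiced consonant, so the suffix is -mut, giving *ubinmut*.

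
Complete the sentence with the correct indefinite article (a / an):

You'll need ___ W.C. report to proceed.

The indefinite article is chosen by the initial *sound* of the following word, not its spelling.
The initialism *W.C.* is read letter by letter; the first letter, W, is pronounced /ˈdʌbəl.juː/, which begins with a consonant sound.
So the article is *a*: You'll need a W.C. report to proceed.

a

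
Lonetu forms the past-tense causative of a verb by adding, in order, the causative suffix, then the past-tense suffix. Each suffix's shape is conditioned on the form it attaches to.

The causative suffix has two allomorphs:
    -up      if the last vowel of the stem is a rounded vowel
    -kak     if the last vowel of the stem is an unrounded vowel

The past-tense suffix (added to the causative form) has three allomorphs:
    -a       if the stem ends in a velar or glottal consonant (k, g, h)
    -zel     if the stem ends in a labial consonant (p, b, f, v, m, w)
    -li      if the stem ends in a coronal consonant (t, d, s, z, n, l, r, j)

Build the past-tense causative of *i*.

*i* — last vowel /i/ (an unrounded vowel) → -kak → *ikak*.
The causative form *ikak* — final consonant /k/ (velar/glottal) → -a → *ikaka*.

ikaka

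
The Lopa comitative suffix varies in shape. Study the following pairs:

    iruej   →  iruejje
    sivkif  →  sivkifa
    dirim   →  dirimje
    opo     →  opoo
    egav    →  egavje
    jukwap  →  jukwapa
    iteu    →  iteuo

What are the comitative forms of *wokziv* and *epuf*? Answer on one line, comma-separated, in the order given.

The suffix is conditioned by the final sound: -a when the stem ends in a voiceless consonant (*sivkif*, *jukwap*); -je when the stem ends in a voiced consonant (*iruej*, *dirim*, *egav*); -o when the stem ends in a vowel (*opo*, *iteu*).
*wokziv*: final sound = /v/, a voiced consonant → -je → *wokzivje*.
Since the final sound of *epuf* is /f/ (a voiceless consonant), it takes -a, giving *epufa*.

wokzivje, epufa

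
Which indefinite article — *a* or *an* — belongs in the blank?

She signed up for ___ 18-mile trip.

an

The indefinite article is chosen by the initial *sound* of the following word, not its spelling.
The number *18* is spoken "eighteen", beginning with /ˌeɪˈtiːn/ — a vowel sound.
So the article is *an*: She signed up for an 18-mile trip.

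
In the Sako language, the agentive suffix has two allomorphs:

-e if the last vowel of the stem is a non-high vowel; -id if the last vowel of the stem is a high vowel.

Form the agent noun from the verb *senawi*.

Since the last vowel of *senawi* is /i/ (a high vowel), it takes -id, giving *senawiid*.

senawiid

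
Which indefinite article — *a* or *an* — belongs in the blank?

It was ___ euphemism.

a

The indefinite article is chosen by the initial *sound* of the following word, not its spelling.
*euphemism* begins with the sound /juː/ (eu pronounced /juː/) — a consonant sound.
So the article is *a*: It was a euphemism.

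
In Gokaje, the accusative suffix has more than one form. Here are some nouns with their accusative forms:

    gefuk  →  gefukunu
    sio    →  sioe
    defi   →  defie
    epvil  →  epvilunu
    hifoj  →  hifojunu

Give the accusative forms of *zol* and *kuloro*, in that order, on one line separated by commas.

The suffix is conditioned by the final sound: -unu when the stem ends in a consonant (*gefuk*, *epvil*, *hifoj*); -e when the stem ends in a vowel (*sio*, *defi*).
The final sound of *zol* is /l/, which is a consonant, so the suffix is -unu, giving *zolunu*.
The final sound of *kuloro* is /o/, which is a vowel, so the suffix is -e, giving *kuloroe*.

zolunu, kuloroe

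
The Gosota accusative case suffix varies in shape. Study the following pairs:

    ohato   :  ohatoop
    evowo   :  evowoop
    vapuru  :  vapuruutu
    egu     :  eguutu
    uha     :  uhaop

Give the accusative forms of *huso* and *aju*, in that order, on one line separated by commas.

husoop, ajuutu

Looking at the last vowel of each stem: -utu when the last vowel of the stem is a high vowel (*vapuru*, *egu*); -op when the last vowel of the stem is a non-high vowel (*ohato*, *evowo*, *uha*).
*huso* — last vowel /o/ (a non-high vowel) → -op → *husoop*.
Since the last vowel of *aju* is /u/ (a high vowel), it takes -utu, giving *ajuutu*.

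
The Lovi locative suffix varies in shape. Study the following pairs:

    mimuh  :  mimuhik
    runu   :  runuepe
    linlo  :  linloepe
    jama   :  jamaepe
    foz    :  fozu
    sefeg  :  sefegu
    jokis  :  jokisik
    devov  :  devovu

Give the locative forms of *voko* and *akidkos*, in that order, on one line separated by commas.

vokoepe, akidkosik

The alternation tracks the final sound of the stem — -ik when the stem ends in a voiceless consonant (*mimuh*, *jokis*); -u when the stem ends in a voiced consonant (*foz*, *sefeg*, *devov*); -epe when the stem ends in a vowel (*runu*, *linlo*, *jama*).
Since the final sound of *voko* is /o/ (a vowel), it takes -epe, giving *vokoepe*.
*akidkos* — final sound /s/ (a voiceless consonant) → -ik → *akidkosik*.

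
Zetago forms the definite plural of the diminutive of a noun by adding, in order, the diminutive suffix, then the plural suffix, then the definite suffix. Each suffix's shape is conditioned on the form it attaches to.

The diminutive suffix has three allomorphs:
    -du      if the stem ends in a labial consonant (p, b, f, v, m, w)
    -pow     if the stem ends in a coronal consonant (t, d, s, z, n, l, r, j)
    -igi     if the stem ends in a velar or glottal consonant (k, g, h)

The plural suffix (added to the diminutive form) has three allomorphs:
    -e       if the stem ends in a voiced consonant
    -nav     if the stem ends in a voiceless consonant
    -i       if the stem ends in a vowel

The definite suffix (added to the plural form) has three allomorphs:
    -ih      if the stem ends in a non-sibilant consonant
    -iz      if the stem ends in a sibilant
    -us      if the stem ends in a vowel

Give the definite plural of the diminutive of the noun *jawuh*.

jawuhigiius

The final consonant of *jawuh* is /h/, which is velar/glottal, so the diminutive suffix is -igi, giving *jawuhigi*.
The diminutive form *jawuhigi* — final sound /i/ (a vowel) → -i → *jawuhigii*.
The final sound of the plural form *jawuhigii* is /i/, which is a vowel, so the definite suffix is -us, giving *jawuhigiius*.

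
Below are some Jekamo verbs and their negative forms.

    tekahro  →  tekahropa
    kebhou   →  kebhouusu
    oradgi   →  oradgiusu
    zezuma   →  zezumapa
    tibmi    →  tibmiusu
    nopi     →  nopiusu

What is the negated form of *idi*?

Looking at the last vowel of each stem: -usu when the last vowel of the stem is a high vowel (*kebhou*, *oradgi*, *tibmi*, *nopi*); -pa when the last vowel of the stem is a non-high vowel (*tekahro*, *zezuma*).
Since the last vowel of *idi* is /i/ (a high vowel), it takes -usu, giving *idiusu*.

idiusu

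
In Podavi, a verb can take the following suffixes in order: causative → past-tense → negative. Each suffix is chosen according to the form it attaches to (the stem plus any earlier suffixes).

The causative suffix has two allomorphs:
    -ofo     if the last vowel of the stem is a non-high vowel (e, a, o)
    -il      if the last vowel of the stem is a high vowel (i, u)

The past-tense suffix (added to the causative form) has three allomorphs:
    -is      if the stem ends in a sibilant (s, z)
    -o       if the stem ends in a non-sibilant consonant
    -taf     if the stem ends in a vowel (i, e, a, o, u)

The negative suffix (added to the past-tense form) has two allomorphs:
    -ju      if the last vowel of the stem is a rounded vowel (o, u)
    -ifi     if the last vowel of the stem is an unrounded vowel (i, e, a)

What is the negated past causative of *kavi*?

kaviiloju

The last vowel of *kavi* is /i/, which is a high vowel, so the causative suffix is -il, giving *kaviil*.
The causative form *kaviil* — final sound /l/ (a non-sibilant consonant) → -o → *kaviilo*.
The past-tense form *kaviilo* — last vowel /o/ (a rounded vowel) → -ju → *kaviiloju*.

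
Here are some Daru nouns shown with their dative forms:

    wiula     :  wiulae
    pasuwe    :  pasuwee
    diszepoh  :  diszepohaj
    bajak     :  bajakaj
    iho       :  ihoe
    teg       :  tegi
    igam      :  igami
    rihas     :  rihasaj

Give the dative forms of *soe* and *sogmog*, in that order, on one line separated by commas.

soee, sogmogi

The suffix is conditioned by the final sound: -aj when the stem ends in a voiceless consonant (*diszepoh*, *bajak*, *rihas*); -i when the stem ends in a voiced consonant (*teg*, *igam*); -e when the stem ends in a vowel (*wiula*, *pasuwe*, *iho*).
The final sound of *soe* is /e/, which is a vowel, so the suffix is -e, giving *soee*.
*sogmog*: final sound = /g/, a voiced consonant → -i → *sogmogi*.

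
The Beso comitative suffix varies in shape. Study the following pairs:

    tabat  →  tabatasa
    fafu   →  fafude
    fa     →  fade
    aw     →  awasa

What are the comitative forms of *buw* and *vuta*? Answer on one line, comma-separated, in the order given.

The pattern is consonant vs. vowel: -asa when the stem ends in a consonant (*tabat*, *aw*); -de when the stem ends in a vowel (*fafu*, *fa*).
The final sound of *buw* is /w/, which is a consonant, so the suffix is -asa, giving *buwasa*.
The final sound of *vuta* is /a/, which is a vowel, so the suffix is -de, giving *vutade*.

buwasa, vutade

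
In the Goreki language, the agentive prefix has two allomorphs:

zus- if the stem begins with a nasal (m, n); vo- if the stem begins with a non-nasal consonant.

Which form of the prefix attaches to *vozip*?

*vozip*: first consonant = /v/, non-nasal → vo-.

vo-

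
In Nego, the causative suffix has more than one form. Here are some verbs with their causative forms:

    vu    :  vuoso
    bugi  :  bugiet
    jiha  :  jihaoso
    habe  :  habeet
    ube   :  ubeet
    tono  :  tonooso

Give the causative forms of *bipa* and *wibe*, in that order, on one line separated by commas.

The alternation tracks the last vowel of the stem — -et when the last vowel of the stem is a front vowel (*bugi*, *habe*, *ube*); -oso when the last vowel of the stem is a back vowel (*vu*, *jiha*, *tono*).
*bipa* — last vowel /a/ (a back vowel) → -oso → *bipaoso*.
*wibe* — last vowel /e/ (a front vowel) → -et → *wibeet*.

bipaoso, wibeet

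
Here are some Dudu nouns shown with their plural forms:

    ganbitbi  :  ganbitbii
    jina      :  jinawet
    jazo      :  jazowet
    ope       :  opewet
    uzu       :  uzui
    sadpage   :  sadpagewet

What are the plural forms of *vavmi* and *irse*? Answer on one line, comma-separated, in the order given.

The suffix is conditioned by the last vowel: -i when the last vowel of the stem is a high vowel (*ganbitbi*, *uzu*); -wet when the last vowel of the stem is a non-high vowel (*jina*, *jazo*, *ope*, *sadpage*).
The last vowel of *vavmi* is /i/, which is a high vowel, so the suffix is -i, giving *vavmii*.
*irse*: last vowel = /e/, a non-high vowel → -wet → *irsewet*.

vavmii, irsewet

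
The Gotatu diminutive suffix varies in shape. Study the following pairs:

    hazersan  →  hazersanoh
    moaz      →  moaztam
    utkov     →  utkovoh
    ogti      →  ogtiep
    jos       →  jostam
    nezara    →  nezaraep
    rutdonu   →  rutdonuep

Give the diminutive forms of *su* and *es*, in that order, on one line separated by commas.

suep, estam

The pattern is sibilance of the final sound: -tam when the stem ends in a sibilant (*moaz*, *jos*); -oh when the stem ends in a non-sibilant consonant (*hazersan*, *utkov*); -ep when the stem ends in a vowel (*ogti*, *nezara*, *rutdonu*).
Since the final sound of *su* is /u/ (a vowel), it takes -ep, giving *suep*.
*es*: final sound = /s/, a sibilant → -tam → *estam*.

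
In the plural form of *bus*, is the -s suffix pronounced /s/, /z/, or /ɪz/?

The stem *bus* ends in a sibilant (/s, z, ʃ, ʒ, tʃ, dʒ/).
The plural suffix surfaces as /ɪz/ after sibilants, /s/ after other voiceless consonants, and /z/ after other voiced sounds.
So the plural -s on *bus* is pronounced /ɪz/.

/ɪz/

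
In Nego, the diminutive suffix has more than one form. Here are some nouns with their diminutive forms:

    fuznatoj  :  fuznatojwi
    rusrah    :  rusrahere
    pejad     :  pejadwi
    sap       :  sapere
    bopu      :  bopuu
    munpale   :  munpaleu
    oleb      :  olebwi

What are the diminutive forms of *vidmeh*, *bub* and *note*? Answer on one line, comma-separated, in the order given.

The alternation tracks the final sound of the stem — -ere when the stem ends in a voiceless consonant (*rusrah*, *sap*); -wi when the stem ends in a voiced consonant (*fuznatoj*, *pejad*, *oleb*); -u when the stem ends in a vowel (*bopu*, *munpale*).
*vidmeh*: final sound = /h/, a voiceless consonant → -ere → *vidmehere*.
Since the final sound of *bub* is /b/ (a voiced consonant), it takes -wi, giving *bubwi*.
The final sound of *note* is /e/, which is a vowel, so the suffix is -u, giving *noteu*.

vidmehere, bubwi, noteu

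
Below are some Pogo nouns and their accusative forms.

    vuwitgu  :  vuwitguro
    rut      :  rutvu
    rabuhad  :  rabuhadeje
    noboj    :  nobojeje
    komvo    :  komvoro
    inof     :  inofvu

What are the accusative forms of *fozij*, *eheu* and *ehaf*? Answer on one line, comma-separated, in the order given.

fozijeje, eheuro, ehafvu

The pattern is voicing of the final sound: -vu when the stem ends in a voiceless consonant (*rut*, *inof*); -eje when the stem ends in a voiced consonant (*rabuhad*, *noboj*); -ro when the stem ends in a vowel (*vuwitgu*, *komvo*).
*fozij*: final sound = /j/, a voiced consonant → -eje → *fozijeje*.
The final sound of *eheu* is /u/, which is a vowel, so the suffix is -ro, giving *eheuro*.
*ehaf*: final sound = /f/, a voiceless consonant → -vu → *ehafvu*.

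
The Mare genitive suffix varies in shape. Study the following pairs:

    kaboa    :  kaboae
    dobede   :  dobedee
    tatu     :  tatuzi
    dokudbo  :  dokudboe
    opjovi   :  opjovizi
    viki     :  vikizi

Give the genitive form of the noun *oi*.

The alternation tracks the last vowel of the stem — -zi when the last vowel of the stem is a high vowel (*tatu*, *opjovi*, *viki*); -e when the last vowel of the stem is a non-high vowel (*kaboa*, *dobede*, *dokudbo*).
*oi* — last vowel /i/ (a high vowel) → -zi → *oizi*.

oizi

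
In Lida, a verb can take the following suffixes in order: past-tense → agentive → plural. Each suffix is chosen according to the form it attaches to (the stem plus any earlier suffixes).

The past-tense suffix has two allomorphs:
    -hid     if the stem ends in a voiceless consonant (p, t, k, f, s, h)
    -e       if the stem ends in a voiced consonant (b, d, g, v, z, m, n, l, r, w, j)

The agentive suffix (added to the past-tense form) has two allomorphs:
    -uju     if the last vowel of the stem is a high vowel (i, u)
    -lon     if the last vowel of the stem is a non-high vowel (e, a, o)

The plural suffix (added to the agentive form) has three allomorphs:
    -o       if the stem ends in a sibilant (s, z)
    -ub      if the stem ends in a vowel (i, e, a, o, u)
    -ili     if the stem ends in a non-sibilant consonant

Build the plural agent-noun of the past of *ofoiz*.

ofoizelonili

*ofoiz* — final consonant /z/ (voiced) → -e → *ofoize*.
The past-tense form *ofoize* — last vowel /e/ (a non-high vowel) → -lon → *ofoizelon*.
The final sound of the agentive form *ofoizelon* is /n/, which is a non-sibilant consonant, so the plural suffix is -ili, giving *ofoizelonili*.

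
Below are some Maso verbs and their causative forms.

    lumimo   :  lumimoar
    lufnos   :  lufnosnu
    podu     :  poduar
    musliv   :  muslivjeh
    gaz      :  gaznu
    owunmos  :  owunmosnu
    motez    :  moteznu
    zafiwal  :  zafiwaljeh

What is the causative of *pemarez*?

pemareznu

Looking at the final sound of each stem: -nu when the stem ends in a sibilant (*lufnos*, *gaz*, *owunmos*, *motez*); -jeh when the stem ends in a non-sibilant consonant (*musliv*, *zafiwal*); -ar when the stem ends in a vowel (*lumimo*, *podu*).
*pemarez*: final sound = /z/, a sibilant → -nu → *pemareznu*.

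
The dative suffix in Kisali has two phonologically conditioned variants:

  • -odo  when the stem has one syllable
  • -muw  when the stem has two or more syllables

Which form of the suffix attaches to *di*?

*di* (one syllable) → -odo.

-odo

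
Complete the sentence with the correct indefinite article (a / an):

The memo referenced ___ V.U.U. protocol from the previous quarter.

The indefinite article is chosen by the initial *sound* of the following word, not its spelling.
The initialism *V.U.U.* is read letter by letter; the first letter, V, is pronounced /viː/, which begins with a consonant sound.
So the article is *a*: The memo referenced a V.U.U. protocol from the previous quarter.

a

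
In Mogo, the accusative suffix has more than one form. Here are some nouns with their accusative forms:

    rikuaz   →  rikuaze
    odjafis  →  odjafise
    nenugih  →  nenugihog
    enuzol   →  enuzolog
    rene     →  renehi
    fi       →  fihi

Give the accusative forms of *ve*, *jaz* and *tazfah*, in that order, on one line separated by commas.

vehi, jaze, tazfahog

The suffix is conditioned by the final sound: -e when the stem ends in a sibilant (*rikuaz*, *odjafis*); -og when the stem ends in a non-sibilant consonant (*nenugih*, *enuzol*); -hi when the stem ends in a vowel (*rene*, *fi*).
*ve* — final sound /e/ (a vowel) → -hi → *vehi*.
Since the final sound of *jaz* is /z/ (a sibilant), it takes -e, giving *jaze*.
*tazfah*: final sound = /h/, a non-sibilant consonant → -og → *tazfahog*.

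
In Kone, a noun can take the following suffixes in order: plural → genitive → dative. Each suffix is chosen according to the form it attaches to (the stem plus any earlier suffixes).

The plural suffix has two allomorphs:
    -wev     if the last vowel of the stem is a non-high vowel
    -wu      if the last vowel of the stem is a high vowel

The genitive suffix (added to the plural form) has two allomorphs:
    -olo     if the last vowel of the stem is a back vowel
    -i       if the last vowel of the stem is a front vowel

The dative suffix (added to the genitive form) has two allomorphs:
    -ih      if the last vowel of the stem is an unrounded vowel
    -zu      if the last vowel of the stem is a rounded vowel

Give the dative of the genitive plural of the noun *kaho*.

kahoweviih

Since the last vowel of *kaho* is /o/ (a non-high vowel), it takes -wev, giving *kahowev*.
The last vowel of the plural form *kahowev* is /e/, which is a front vowel, so the genitive suffix is -i, giving *kahowevi*.
The genitive form *kahowevi*: last vowel = /i/, an unrounded vowel → -ih → *kahoweviih*.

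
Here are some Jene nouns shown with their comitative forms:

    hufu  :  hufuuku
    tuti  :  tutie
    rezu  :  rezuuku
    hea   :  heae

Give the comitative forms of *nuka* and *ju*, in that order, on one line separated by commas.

The suffix is conditioned by the last vowel: -uku when the last vowel of the stem is a rounded vowel (*hufu*, *rezu*); -e when the last vowel of the stem is an unrounded vowel (*tuti*, *hea*).
*nuka* — last vowel /a/ (an unrounded vowel) → -e → *nukae*.
The last vowel of *ju* is /u/, which is a rounded vowel, so the suffix is -uku, giving *juuku*.

nukae, juuku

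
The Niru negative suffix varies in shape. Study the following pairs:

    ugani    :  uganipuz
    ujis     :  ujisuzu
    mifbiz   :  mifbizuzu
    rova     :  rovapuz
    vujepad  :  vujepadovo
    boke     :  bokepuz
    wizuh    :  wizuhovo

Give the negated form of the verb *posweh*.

Looking at the final sound of each stem: -uzu when the stem ends in a sibilant (*ujis*, *mifbiz*); -ovo when the stem ends in a non-sibilant consonant (*vujepad*, *wizuh*); -puz when the stem ends in a vowel (*ugani*, *rova*, *boke*).
Since the final sound of *posweh* is /h/ (a non-sibilant consonant), it takes -ovo, giving *poswehovo*.

poswehovo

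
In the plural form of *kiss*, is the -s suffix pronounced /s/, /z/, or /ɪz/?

/ɪz/

The stem *kiss* ends in a sibilant (/s, z, ʃ, ʒ, tʃ, dʒ/).
The plural suffix surfaces as /ɪz/ after sibilants, /s/ after other voiceless consonants, and /z/ after other voiced sounds.
So the plural -s on *kiss* is pronounced /ɪz/.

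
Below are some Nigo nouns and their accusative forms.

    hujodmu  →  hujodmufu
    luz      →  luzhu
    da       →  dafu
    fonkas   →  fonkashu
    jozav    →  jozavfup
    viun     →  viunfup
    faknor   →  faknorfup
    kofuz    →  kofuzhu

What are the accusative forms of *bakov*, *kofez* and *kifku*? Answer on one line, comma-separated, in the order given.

The pattern is sibilance of the final sound: -hu when the stem ends in a sibilant (*luz*, *fonkas*, *kofuz*); -fup when the stem ends in a non-sibilant consonant (*jozav*, *viun*, *faknor*); -fu when the stem ends in a vowel (*hujodmu*, *da*).
Since the final sound of *bakov* is /v/ (a non-sibilant consonant), it takes -fup, giving *bakovfup*.
Since the final sound of *kofez* is /z/ (a sibilant), it takes -hu, giving *kofezhu*.
*kifku* — final sound /u/ (a vowel) → -fu → *kifkufu*.

bakovfup, kofezhu, kifkufu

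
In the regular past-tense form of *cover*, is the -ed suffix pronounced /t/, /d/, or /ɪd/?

/d/

The stem *cover* ends in a voiced sound other than /d/.
The -ed suffix is realized as /ɪd/ after /t, d/; as /t/ after other voiceless consonants; and as /d/ after other voiced sounds.
So -ed on *cover* is pronounced /d/.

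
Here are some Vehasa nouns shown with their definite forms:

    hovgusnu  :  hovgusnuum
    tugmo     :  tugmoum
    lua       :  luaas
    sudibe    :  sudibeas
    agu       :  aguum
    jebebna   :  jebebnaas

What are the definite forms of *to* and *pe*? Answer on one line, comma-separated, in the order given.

toum, peas

The alternation tracks the last vowel of the stem — -um when the last vowel of the stem is a rounded vowel (*hovgusnu*, *tugmo*, *agu*); -as when the last vowel of the stem is an unrounded vowel (*lua*, *sudibe*, *jebebna*).
The last vowel of *to* is /o/, which is a rounded vowel, so the suffix is -um, giving *toum*.
*pe*: last vowel = /e/, an unrounded vowel → -as → *peas*.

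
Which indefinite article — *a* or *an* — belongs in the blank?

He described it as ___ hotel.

The indefinite article is chosen by the initial *sound* of the following word, not its spelling.
*hotel* begins with the sound /h/ (h is pronounced) — a consonant sound.
So the article is *a*: He described it as a hotel.

a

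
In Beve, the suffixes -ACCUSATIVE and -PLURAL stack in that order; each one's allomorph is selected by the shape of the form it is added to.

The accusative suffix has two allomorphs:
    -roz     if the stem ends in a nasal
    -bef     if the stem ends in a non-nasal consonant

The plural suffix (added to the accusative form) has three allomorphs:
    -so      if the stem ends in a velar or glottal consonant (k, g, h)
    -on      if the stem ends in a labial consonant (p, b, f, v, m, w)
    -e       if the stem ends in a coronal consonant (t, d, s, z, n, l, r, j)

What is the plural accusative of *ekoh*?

ekohbefon

Since the final consonant of *ekoh* is /h/ (non-nasal), it takes -bef, giving *ekohbef*.
The final consonant of the accusative form *ekohbef* is /f/, which is labial, so the plural suffix is -on, giving *ekohbefon*.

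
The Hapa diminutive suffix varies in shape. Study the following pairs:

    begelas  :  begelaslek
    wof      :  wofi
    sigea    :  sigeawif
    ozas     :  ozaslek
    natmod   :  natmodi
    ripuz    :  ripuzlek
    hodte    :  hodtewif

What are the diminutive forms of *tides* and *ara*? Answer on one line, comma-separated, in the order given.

Looking at the final sound of each stem: -lek when the stem ends in a sibilant (*begelas*, *ozas*, *ripuz*); -i when the stem ends in a non-sibilant consonant (*wof*, *natmod*); -wif when the stem ends in a vowel (*sigea*, *hodte*).
*tides*: final sound = /s/, a sibilant → -lek → *tideslek*.
*ara*: final sound = /a/, a vowel → -wif → *arawif*.

tideslek, arawif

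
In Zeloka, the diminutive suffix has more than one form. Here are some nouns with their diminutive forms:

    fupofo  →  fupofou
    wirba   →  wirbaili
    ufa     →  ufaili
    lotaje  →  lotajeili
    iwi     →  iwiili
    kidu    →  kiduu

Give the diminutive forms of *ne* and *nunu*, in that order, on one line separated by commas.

neili, nunuu

The suffix is conditioned by the last vowel: -u when the last vowel of the stem is a rounded vowel (*fupofo*, *kidu*); -ili when the last vowel of the stem is an unrounded vowel (*wirba*, *ufa*, *lotaje*, *iwi*).
*ne*: last vowel = /e/, an unrounded vowel → -ili → *neili*.
The last vowel of *nunu* is /u/, which is a rounded vowel, so the suffix is -u, giving *nunuu*.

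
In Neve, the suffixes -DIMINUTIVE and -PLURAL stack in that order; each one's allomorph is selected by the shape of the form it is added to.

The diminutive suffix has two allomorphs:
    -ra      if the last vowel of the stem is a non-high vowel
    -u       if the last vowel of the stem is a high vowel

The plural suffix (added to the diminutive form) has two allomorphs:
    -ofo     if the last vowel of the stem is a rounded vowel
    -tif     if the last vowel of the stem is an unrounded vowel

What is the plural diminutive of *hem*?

The last vowel of *hem* is /e/, which is a non-high vowel, so the diminutive suffix is -ra, giving *hemra*.
The diminutive form *hemra*: last vowel = /a/, an unrounded vowel → -tif → *hemratif*.

hemratif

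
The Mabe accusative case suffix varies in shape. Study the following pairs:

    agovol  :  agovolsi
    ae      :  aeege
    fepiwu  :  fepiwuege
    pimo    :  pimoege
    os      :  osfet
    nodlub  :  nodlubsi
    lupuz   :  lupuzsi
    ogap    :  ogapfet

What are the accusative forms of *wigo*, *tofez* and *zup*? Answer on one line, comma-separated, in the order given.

The pattern is voicing of the final sound: -fet when the stem ends in a voiceless consonant (*os*, *ogap*); -si when the stem ends in a voiced consonant (*agovol*, *nodlub*, *lupuz*); -ege when the stem ends in a vowel (*ae*, *fepiwu*, *pimo*).
Since the final sound of *wigo* is /o/ (a vowel), it takes -ege, giving *wigoege*.
*tofez*: final sound = /z/, a voiced consonant → -si → *tofezsi*.
Since the final sound of *zup* is /p/ (a voiceless consonant), it takes -fet, giving *zupfet*.

wigoege, tofezsi, zupfet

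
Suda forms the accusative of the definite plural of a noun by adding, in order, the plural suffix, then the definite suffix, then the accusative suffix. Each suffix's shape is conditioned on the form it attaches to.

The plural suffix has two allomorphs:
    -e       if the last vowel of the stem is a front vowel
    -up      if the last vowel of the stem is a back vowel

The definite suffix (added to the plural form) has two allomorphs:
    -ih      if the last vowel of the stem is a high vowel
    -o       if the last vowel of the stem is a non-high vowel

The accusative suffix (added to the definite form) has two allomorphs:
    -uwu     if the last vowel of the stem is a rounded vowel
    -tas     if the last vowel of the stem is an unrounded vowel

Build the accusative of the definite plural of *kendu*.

kenduupihtas

*kendu* — last vowel /u/ (a back vowel) → -up → *kenduup*.
The plural form *kenduup* — last vowel /u/ (a high vowel) → -ih → *kenduupih*.
The last vowel of the definite form *kenduupih* is /i/, which is an unrounded vowel, so the accusative suffix is -tas, giving *kenduupihtas*.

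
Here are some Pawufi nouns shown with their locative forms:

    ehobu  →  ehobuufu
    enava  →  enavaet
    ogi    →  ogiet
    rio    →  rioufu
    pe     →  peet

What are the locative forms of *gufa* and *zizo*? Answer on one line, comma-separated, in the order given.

gufaet, zizoufu

The alternation tracks the last vowel of the stem — -ufu when the last vowel of the stem is a rounded vowel (*ehobu*, *rio*); -et when the last vowel of the stem is an unrounded vowel (*enava*, *ogi*, *pe*).
Since the last vowel of *gufa* is /a/ (an unrounded vowel), it takes -et, giving *gufaet*.
Since the last vowel of *zizo* is /o/ (a rounded vowel), it takes -ufu, giving *zizoufu*.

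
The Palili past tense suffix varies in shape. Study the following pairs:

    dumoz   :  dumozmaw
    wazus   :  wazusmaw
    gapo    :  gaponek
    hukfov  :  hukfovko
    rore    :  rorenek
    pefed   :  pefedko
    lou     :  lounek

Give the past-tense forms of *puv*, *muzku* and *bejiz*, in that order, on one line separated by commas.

puvko, muzkunek, bejizmaw

The pattern is sibilance of the final sound: -maw when the stem ends in a sibilant (*dumoz*, *wazus*); -ko when the stem ends in a non-sibilant consonant (*hukfov*, *pefed*); -nek when the stem ends in a vowel (*gapo*, *rore*, *lou*).
*puv*: final sound = /v/, a non-sibilant consonant → -ko → *puvko*.
*muzku*: final sound = /u/, a vowel → -nek → *muzkunek*.
The final sound of *bejiz* is /z/, which is a sibilant, so the suffix is -maw, giving *bejizmaw*.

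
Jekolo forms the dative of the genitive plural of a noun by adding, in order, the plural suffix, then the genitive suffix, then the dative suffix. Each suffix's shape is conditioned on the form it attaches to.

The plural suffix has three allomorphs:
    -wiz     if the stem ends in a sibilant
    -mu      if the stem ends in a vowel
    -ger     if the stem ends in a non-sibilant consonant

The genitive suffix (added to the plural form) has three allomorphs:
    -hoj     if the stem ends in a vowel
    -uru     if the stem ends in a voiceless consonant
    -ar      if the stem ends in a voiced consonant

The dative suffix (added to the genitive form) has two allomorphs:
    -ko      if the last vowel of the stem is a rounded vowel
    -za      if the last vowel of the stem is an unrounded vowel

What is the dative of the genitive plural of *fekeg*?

*fekeg* — final sound /g/ (a non-sibilant consonant) → -ger → *fekegger*.
The final sound of the plural form *fekegger* is /r/, which is a voiced consonant, so the genitive suffix is -ar, giving *fekeggerar*.
The last vowel of the genitive form *fekeggerar* is /a/, which is an unrounded vowel, so the dative suffix is -za, giving *fekeggerarza*.

fekeggerarza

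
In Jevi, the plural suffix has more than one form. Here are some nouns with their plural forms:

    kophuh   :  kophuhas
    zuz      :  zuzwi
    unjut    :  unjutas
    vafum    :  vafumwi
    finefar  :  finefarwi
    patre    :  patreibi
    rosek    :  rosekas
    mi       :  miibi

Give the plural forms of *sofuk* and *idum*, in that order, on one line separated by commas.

sofukas, idumwi

Looking at the final sound of each stem: -as when the stem ends in a voiceless consonant (*kophuh*, *unjut*, *rosek*); -wi when the stem ends in a voiced consonant (*zuz*, *vafum*, *finefar*); -ibi when the stem ends in a vowel (*patre*, *mi*).
Since the final sound of *sofuk* is /k/ (a voiceless consonant), it takes -as, giving *sofukas*.
*idum* — final sound /m/ (a voiced consonant) → -wi → *idumwi*.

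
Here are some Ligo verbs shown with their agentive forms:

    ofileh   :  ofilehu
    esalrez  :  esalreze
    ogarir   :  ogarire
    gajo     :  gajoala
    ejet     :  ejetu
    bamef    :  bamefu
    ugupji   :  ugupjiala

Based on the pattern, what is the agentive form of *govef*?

govefu

The alternation tracks the final sound of the stem — -u when the stem ends in a voiceless consonant (*ofileh*, *ejet*, *bamef*); -e when the stem ends in a voiced consonant (*esalrez*, *ogarir*); -ala when the stem ends in a vowel (*gajo*, *ugupji*).
*govef*: final sound = /f/, a voiceless consonant → -u → *govefu*.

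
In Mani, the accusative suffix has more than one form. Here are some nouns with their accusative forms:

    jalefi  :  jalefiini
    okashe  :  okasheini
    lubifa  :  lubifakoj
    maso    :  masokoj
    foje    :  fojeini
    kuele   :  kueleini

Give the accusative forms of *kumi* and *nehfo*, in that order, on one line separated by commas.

kumiini, nehfokoj

The pattern is front/back vowel harmony: -ini when the last vowel of the stem is a front vowel (*jalefi*, *okashe*, *foje*, *kuele*); -koj when the last vowel of the stem is a back vowel (*lubifa*, *maso*).
The last vowel of *kumi* is /i/, which is a front vowel, so the suffix is -ini, giving *kumiini*.
Since the last vowel of *nehfo* is /o/ (a back vowel), it takes -koj, giving *nehfokoj*.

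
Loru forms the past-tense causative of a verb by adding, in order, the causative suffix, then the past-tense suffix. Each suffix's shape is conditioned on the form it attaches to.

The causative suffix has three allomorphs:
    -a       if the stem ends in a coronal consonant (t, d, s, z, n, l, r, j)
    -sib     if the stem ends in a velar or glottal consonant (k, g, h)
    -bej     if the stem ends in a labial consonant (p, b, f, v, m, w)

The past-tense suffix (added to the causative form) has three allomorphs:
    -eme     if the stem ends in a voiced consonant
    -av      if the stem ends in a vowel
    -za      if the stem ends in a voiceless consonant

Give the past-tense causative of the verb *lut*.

lutaav

*lut*: final consonant = /t/, coronal → -a → *luta*.
Since the final sound of the causative form *luta* is /a/ (a vowel), it takes -av, giving *lutaav*.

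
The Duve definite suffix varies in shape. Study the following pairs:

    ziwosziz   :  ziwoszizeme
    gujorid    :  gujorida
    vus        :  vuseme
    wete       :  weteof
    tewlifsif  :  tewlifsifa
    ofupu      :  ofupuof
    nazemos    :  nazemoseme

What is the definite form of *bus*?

buseme

The pattern is sibilance of the final sound: -eme when the stem ends in a sibilant (*ziwosziz*, *vus*, *nazemos*); -a when the stem ends in a non-sibilant consonant (*gujorid*, *tewlifsif*); -of when the stem ends in a vowel (*wete*, *ofupu*).
*bus*: final sound = /s/, a sibilant → -eme → *buseme*.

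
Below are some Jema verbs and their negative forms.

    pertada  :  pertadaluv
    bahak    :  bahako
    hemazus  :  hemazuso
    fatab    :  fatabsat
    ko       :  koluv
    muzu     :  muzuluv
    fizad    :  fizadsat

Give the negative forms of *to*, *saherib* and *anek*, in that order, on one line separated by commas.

toluv, saheribsat, aneko

The alternation tracks the final sound of the stem — -o when the stem ends in a voiceless consonant (*bahak*, *hemazus*); -sat when the stem ends in a voiced consonant (*fatab*, *fizad*); -luv when the stem ends in a vowel (*pertada*, *ko*, *muzu*).
The final sound of *to* is /o/, which is a vowel, so the suffix is -luv, giving *toluv*.
*saherib*: final sound = /b/, a voiced consonant → -sat → *saheribsat*.
The final sound of *anek* is /k/, which is a voiceless consonant, so the suffix is -o, giving *aneko*.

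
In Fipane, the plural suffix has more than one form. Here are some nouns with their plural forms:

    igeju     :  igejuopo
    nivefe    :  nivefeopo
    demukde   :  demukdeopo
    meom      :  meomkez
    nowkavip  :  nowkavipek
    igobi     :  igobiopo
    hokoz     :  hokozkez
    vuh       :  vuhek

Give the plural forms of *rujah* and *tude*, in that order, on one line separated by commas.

rujahek, tudeopo

Looking at the final sound of each stem: -ek when the stem ends in a voiceless consonant (*nowkavip*, *vuh*); -kez when the stem ends in a voiced consonant (*meom*, *hokoz*); -opo when the stem ends in a vowel (*igeju*, *nivefe*, *demukde*, *igobi*).
*rujah* — final sound /h/ (a voiceless consonant) → -ek → *rujahek*.
*tude* — final sound /e/ (a vowel) → -opo → *tudeopo*.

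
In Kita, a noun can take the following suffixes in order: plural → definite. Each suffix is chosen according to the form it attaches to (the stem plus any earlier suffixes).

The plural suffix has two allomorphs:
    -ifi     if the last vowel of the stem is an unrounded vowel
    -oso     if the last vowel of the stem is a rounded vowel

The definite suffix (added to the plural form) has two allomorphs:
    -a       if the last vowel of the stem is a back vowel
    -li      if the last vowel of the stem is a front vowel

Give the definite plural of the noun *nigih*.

nigihifili

*nigih*: last vowel = /i/, an unrounded vowel → -ifi → *nigihifi*.
The last vowel of the plural form *nigihifi* is /i/, which is a front vowel, so the definite suffix is -li, giving *nigihifili*.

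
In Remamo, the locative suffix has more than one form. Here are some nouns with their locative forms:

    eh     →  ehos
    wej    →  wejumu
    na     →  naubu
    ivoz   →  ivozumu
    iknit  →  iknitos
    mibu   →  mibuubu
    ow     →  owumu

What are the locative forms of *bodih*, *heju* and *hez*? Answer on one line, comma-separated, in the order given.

bodihos, hejuubu, hezumu

The pattern is voicing of the final sound: -os when the stem ends in a voiceless consonant (*eh*, *iknit*); -umu when the stem ends in a voiced consonant (*wej*, *ivoz*, *ow*); -ubu when the stem ends in a vowel (*na*, *mibu*).
The final sound of *bodih* is /h/, which is a voiceless consonant, so the suffix is -os, giving *bodihos*.
*heju*: final sound = /u/, a vowel → -ubu → *hejuubu*.
*hez* — final sound /z/ (a voiced consonant) → -umu → *hezumu*.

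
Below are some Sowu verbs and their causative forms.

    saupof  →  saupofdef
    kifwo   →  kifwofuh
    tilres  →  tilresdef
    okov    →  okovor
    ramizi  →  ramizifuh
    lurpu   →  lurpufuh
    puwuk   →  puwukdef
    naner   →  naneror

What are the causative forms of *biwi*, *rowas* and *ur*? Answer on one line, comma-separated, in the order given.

biwifuh, rowasdef, uror

Looking at the final sound of each stem: -def when the stem ends in a voiceless consonant (*saupof*, *tilres*, *puwuk*); -or when the stem ends in a voiced consonant (*okov*, *naner*); -fuh when the stem ends in a vowel (*kifwo*, *ramizi*, *lurpu*).
*biwi* — final sound /i/ (a vowel) → -fuh → *biwifuh*.
The final sound of *rowas* is /s/, which is a voiceless consonant, so the suffix is -def, giving *rowasdef*.
*ur*: final sound = /r/, a voiced consonant → -or → *uror*.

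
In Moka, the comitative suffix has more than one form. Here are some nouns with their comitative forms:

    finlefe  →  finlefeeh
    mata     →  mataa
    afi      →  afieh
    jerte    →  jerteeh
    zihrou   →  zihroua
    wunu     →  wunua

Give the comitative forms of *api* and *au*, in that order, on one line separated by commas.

Looking at the last vowel of each stem: -eh when the last vowel of the stem is a front vowel (*finlefe*, *afi*, *jerte*); -a when the last vowel of the stem is a back vowel (*mata*, *zihrou*, *wunu*).
*api* — last vowel /i/ (a front vowel) → -eh → *apieh*.
*au* — last vowel /u/ (a back vowel) → -a → *aua*.

apieh, aua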